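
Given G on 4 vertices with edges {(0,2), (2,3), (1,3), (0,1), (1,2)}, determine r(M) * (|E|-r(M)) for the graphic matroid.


r(M) = |V| - c = 4 - 1 = 3.
nullity = |E| - r(M) = 5 - 3 = 2.
Product = 3 * 2 = 6.

6


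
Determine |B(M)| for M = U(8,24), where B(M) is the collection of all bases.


Bases of U(8,24) are all 8-element subsets of the 24-element ground set.
Number of bases = C(24,8).
(24 choose 8) = 735471.

735471


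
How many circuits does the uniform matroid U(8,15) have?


In U(8,15), circuits are the (9)-element subsets.
Any set of 9 elements is dependent, and removing any one element gives
an independent set of size 8, so it is a minimal dependent set.
Number of circuits = C(15,9) = 5005.

5005


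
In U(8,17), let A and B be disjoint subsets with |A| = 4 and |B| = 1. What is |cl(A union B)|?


|A union B| = 4 + 1 = 5 (disjoint).
In U(8,17), cl(S) = S if |S| < 8, else cl(S) = E.
Since 5 < 8, cl(A union B) = A union B.
|cl(A union B)| = 5.

5


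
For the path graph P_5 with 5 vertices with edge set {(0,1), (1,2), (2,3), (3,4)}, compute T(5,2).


A path on 5 vertices is a tree with 4 edges.
T(x,y) = x^(4) for any tree.
T(5,2) = 5^4 = 625.

625


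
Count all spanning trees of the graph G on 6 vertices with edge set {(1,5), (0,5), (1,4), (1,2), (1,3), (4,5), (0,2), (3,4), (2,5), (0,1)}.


By Kirchhoff's matrix tree theorem, the number of spanning trees equals
the determinant of any cofactor of the Laplacian matrix L.
G has 6 vertices and 10 edges.
Computing the (5 x 5) cofactor determinant gives 104.

104


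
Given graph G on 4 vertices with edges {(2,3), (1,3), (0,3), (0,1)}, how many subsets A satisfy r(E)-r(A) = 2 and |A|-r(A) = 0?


R(x,y) = sum over A in 2^E of x^(r(E)-r(A)) * y^(|A|-r(A)).
G has 4 vertices, 4 edges. r(E) = 3.
Enumerate all 2^4 = 16 subsets.
Count subsets with r(E)-r(A)=2 and |A|-r(A)=0: 4.

4


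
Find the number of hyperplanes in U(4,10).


Hyperplanes of U(4,10) are flats of rank 3.
In a uniform matroid, these are exactly the (3)-element subsets.
Count = C(10,3) = (10 * 9 * 8) / (1 * 2 * 3) = 120.

120


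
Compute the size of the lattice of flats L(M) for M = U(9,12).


Flats of U(9,12): every subset of size < 9 is a flat, plus E itself.
Count = (12 choose 0) + (12 choose 1) + (12 choose 2) + (12 choose 3) + (12 choose 4) + (12 choose 5) + (12 choose 6) + (12 choose 7) + (12 choose 8) + 1
     = 1 + 12 + 66 + 220 + 495 + 792 + 924 + 792 + 495 + 1
     = 3798.

3798


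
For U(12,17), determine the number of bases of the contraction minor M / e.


Contracting e from U(12,17) gives U(11,16).
Bases of U(11,16) = (16 choose 11) = 4368.

4368


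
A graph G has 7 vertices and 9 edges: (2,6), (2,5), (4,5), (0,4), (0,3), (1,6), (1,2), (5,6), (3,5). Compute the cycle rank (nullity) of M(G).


Cycle rank (nullity) = |E| - r(M) = |E| - (|V| - c).
|E| = 9, |V| = 7, c = 1.
Nullity = 9 - (7 - 1) = 9 - 6 = 3.

3


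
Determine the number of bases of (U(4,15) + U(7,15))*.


(M1+M2)* = M1* + M2*.
M1* = U(11,15), bases: C(15,11) = 1365.
M2* = U(8,15), bases: C(15,8) = 6435.
|B(M*)| = 1365 * 6435 = 8783775.

8783775


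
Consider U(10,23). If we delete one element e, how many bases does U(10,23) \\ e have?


Deleting e from U(10,23) gives U(10,22) since n > r.
Bases of U(10,22) = C(22,10) = 22! / (10! * 12!) = 646646.

646646


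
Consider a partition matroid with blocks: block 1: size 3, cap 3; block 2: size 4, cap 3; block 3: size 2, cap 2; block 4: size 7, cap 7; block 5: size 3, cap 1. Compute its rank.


Rank of a partition matroid = sum of min(|Si|, ci) for each block.
= min(3,3) + min(4,3) + min(2,2) + min(7,7) + min(3,1)
= 3 + 3 + 2 + 7 + 1
= 16.

16


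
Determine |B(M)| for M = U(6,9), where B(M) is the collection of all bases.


Bases of U(6,9) are all 6-element subsets of the 9-element ground set.
Number of bases = C(9,6).
(9 choose 6) = 84.

84


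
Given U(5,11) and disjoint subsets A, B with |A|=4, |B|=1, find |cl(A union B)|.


|A union B| = 4 + 1 = 5 (disjoint).
In U(5,11), cl(S) = S if |S| < 5, else cl(S) = E.
Since 5 >= 5, cl(A union B) = E.
|cl(A union B)| = 11.

11


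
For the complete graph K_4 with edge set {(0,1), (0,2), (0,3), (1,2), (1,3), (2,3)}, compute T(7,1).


T(K_4; x,y) = x^3 + 3x^2 + 4xy + 2x + y^3 + 3y^2 + 2y.
Substituting x=7, y=1:
= 343 + 147 + 28 + 14 + 1 + 3 + 2
= 538.

538


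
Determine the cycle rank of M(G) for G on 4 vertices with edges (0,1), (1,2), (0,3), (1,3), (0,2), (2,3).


Cycle rank (nullity) = |E| - r(M) = |E| - (|V| - c).
|E| = 6, |V| = 4, c = 1.
Nullity = 6 - (4 - 1) = 6 - 3 = 3.

3


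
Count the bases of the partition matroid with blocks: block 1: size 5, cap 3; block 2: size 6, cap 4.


A basis picks exactly ci elements from block i.
Number of bases = product of C(|Si|, ci).
= C(5,3) * C(6,4)
= 10 * 15
= 150.

150


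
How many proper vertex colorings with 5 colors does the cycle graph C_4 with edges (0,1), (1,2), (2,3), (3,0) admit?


P(C_4, k) = (k-1)^4 + (-1)^4*(k-1).
P(5) = (4)^4 + 4
= 256 + 4 = 260.

260


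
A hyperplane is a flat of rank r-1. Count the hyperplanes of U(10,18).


Hyperplanes of U(10,18) are flats of rank 9.
In a uniform matroid, these are exactly the (9)-element subsets.
Count = C(18,9) = 48620.

48620


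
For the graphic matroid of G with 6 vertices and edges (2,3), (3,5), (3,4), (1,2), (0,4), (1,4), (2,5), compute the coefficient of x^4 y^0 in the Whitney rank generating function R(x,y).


R(x,y) = sum over A in 2^E of x^(r(E)-r(A)) * y^(|A|-r(A)).
G has 6 vertices, 7 edges. r(E) = 5.
Enumerate all 2^7 = 128 subsets.
Count subsets with r(E)-r(A)=4 and |A|-r(A)=0: 7.

7


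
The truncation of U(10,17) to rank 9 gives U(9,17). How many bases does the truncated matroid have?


Truncating U(10,17) to rank 9 gives U(9,17).
Bases of U(9,17) are all 9-element subsets of 17 elements.
Number of bases = (17 choose 9) = 24310.

24310


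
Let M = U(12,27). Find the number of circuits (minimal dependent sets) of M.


In U(12,27), circuits are the (13)-element subsets.
Any set of 13 elements is dependent, and removing any one element gives
an independent set of size 12, so it is a minimal dependent set.
Number of circuits = C(27,13) = 20058300.

20058300


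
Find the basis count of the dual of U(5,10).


The dual of U(r,n) is U(n-r, n) = U(5,10).
Bases of U(5,10) are all (5)-element subsets.
|B(M*)| = C(10,5) = 10! / (5! * 5!) = 252.

252


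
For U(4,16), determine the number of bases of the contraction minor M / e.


Contracting e from U(4,16) gives U(3,15).
Bases of U(3,15) = C(15,3) = 15! / (3! * 12!) = 455.

455


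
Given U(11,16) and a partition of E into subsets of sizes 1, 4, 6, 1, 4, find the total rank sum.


r(Ai) = min(|Ai|, 11) for each part.
Sum = min(1,11) + min(4,11) + min(6,11) + min(1,11) + min(4,11)
    = 1 + 4 + 6 + 1 + 4
    = 16.

16


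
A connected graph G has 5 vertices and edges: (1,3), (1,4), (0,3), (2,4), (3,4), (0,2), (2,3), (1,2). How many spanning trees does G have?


By Kirchhoff's matrix tree theorem, the number of spanning trees equals
the determinant of any cofactor of the Laplacian matrix L.
G has 5 vertices and 8 edges.
Computing the (4 x 4) cofactor determinant gives 40.

40


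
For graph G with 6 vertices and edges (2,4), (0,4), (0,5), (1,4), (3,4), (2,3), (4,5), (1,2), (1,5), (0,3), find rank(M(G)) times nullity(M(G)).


r(M) = |V| - c = 6 - 1 = 5.
nullity = |E| - r(M) = 10 - 5 = 5.
Product = 5 * 5 = 25.

25


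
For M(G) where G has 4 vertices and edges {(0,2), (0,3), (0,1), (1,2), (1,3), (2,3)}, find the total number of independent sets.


An independent set in a graphic matroid is an acyclic edge subset.
G has 4 vertices and 6 edges.
Enumerate all 2^6 = 64 subsets, checking for acyclicity.
Total independent sets = 38.

38


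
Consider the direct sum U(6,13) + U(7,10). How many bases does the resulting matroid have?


Bases of a direct sum M1 + M2: |B| = |B(M1)| * |B(M2)|.
|B(U(6,13))| = C(13,6) = 1716.
|B(U(7,10))| = C(10,7) = 120.
Total bases = 1716 * 120 = 205920.

205920


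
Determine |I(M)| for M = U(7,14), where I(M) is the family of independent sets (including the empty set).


Independent sets of U(7,14) are all subsets of size <= 7.
Count = (14 choose 0) + (14 choose 1) + (14 choose 2) + (14 choose 3) + (14 choose 4) + (14 choose 5) + (14 choose 6) + (14 choose 7)
     = 1 + 14 + 91 + 364 + 1001 + 2002 + 3003 + 3432
     = 9908.

9908


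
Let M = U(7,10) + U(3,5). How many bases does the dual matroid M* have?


(M1+M2)* = M1* + M2*.
M1* = U(3,10), bases: C(10,3) = 120.
M2* = U(2,5), bases: C(5,2) = 10.
|B(M*)| = 120 * 10 = 1200.

1200


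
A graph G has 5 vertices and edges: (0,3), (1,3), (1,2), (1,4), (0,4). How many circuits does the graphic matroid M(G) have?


A circuit in a graphic matroid = edge set of a simple cycle.
G has 5 vertices and 5 edges.
Enumerating all minimal edge subsets forming cycles...
Total circuits found: 1.

1


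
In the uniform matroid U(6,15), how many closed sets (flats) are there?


Flats of U(6,15): every subset of size < 6 is a flat, plus E itself.
Count = C(15,0) + C(15,1) + C(15,2) + C(15,3) + C(15,4) + C(15,5) + 1
     = 1 + 15 + 105 + 455 + 1365 + 3003 + 1
     = 4945.

4945


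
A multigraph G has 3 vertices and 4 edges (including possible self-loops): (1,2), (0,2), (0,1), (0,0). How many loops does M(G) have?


In a graphic matroid, a loop is a self-loop edge (u,u) with rank 0.
Examining all 4 edges for self-loops...
Self-loops found: (0,0)
Number of loops = 1.

1


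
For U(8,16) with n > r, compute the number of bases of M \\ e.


Deleting e from U(8,16) gives U(8,15) since n > r.
Bases of U(8,15) = C(15,8) = 6435.

6435


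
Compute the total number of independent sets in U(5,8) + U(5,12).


For a direct sum, |I(M1+M2)| = |I(M1)| * |I(M2)|.
|I(U(5,8))| = sum C(8,k) for k=0..5 = 219.
|I(U(5,12))| = sum C(12,k) for k=0..5 = 1586.
Total = 219 * 1586 = 347334.

347334


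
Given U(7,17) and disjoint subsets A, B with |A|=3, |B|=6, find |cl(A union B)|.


|A union B| = 3 + 6 = 9 (disjoint).
In U(7,17), cl(S) = S if |S| < 7, else cl(S) = E.
Since 9 >= 7, cl(A union B) = E.
|cl(A union B)| = 17.

17


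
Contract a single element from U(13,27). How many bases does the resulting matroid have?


Contracting e from U(13,27) gives U(12,26).
Bases of U(12,26) = (26 choose 12) = 9657700.

9657700


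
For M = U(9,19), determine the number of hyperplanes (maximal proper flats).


Hyperplanes of U(9,19) are flats of rank 8.
In a uniform matroid, these are exactly the (8)-element subsets.
Count = (19 choose 8) = 75582.

75582


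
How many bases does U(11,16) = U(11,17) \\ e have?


Deleting e from U(11,17) gives U(11,16) since n > r.
Bases of U(11,16) = (16 choose 11) = 4368.

4368


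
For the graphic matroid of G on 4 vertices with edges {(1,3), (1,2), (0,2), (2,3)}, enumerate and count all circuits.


A circuit in a graphic matroid = edge set of a simple cycle.
G has 4 vertices and 4 edges.
Enumerating all minimal edge subsets forming cycles...
Total circuits found: 1.

1


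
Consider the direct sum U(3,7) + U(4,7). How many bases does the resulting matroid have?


Bases of a direct sum M1 + M2: |B| = |B(M1)| * |B(M2)|.
|B(U(3,7))| = C(7,3) = 35.
|B(U(4,7))| = C(7,4) = 35.
Total bases = 35 * 35 = 1225.

1225


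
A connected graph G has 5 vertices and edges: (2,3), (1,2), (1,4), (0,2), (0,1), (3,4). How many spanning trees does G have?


By Kirchhoff's matrix tree theorem, the number of spanning trees equals
the determinant of any cofactor of the Laplacian matrix L.
G has 5 vertices and 6 edges.
Computing the (4 x 4) cofactor determinant gives 11.

11


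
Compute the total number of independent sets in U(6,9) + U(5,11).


For a direct sum, |I(M1+M2)| = |I(M1)| * |I(M2)|.
|I(U(6,9))| = sum C(9,k) for k=0..6 = 466.
|I(U(5,11))| = sum C(11,k) for k=0..5 = 1024.
Total = 466 * 1024 = 477184.

477184


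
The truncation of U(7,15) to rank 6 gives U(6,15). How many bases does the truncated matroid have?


Truncating U(7,15) to rank 6 gives U(6,15).
Bases of U(6,15) are all 6-element subsets of 15 elements.
Number of bases = C(15,6) = 15! / (6! * 9!) = 5005.

5005


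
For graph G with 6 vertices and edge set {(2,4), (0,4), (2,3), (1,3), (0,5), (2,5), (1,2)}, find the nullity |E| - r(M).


Cycle rank (nullity) = |E| - r(M) = |E| - (|V| - c).
|E| = 7, |V| = 6, c = 1.
Nullity = 7 - (6 - 1) = 7 - 5 = 2.

2


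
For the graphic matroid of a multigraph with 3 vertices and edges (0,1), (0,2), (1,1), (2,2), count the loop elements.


In a graphic matroid, a loop is a self-loop edge (u,u) with rank 0.
Examining all 4 edges for self-loops...
Self-loops found: (1,1), (2,2)
Number of loops = 2.

2


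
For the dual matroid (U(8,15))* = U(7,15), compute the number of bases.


The dual of U(r,n) is U(n-r, n) = U(7,15).
Bases of U(7,15) are all (7)-element subsets.
|B(M*)| = C(15,7) = 6435.

6435


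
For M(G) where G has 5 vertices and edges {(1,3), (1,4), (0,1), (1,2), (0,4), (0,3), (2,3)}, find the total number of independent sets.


An independent set in a graphic matroid is an acyclic edge subset.
G has 5 vertices and 7 edges.
Enumerate all 2^7 = 128 subsets, checking for acyclicity.
Total independent sets = 82.

82


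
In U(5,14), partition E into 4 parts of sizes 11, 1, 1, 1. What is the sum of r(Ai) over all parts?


r(Ai) = min(|Ai|, 5) for each part.
Sum = min(11,5) + min(1,5) + min(1,5) + min(1,5)
    = 5 + 1 + 1 + 1
    = 8.

8


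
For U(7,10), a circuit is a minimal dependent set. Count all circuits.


In U(7,10), circuits are the (8)-element subsets.
Any set of 8 elements is dependent, and removing any one element gives
an independent set of size 7, so it is a minimal dependent set.
Number of circuits = C(10,8) = 45.

45


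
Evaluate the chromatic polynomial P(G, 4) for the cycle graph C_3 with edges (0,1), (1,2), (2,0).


P(C_3, k) = (k-1)^3 + (-1)^3*(k-1).
P(4) = (3)^3 - 3
= 27 - 3 = 24.

24


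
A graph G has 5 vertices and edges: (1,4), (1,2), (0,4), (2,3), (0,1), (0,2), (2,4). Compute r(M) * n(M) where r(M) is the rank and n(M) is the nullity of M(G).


r(M) = |V| - c = 5 - 1 = 4.
nullity = |E| - r(M) = 7 - 4 = 3.
Product = 4 * 3 = 12.

12


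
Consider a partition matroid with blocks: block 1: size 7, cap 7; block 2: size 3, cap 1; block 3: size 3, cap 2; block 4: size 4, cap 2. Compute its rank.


Rank of a partition matroid = sum of min(|Si|, ci) for each block.
= min(7,7) + min(3,1) + min(3,2) + min(4,2)
= 7 + 1 + 2 + 2
= 12.

12


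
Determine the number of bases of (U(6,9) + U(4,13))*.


(M1+M2)* = M1* + M2*.
M1* = U(3,9), bases: C(9,3) = 84.
M2* = U(9,13), bases: C(13,9) = 715.
|B(M*)| = 84 * 715 = 60060.

60060


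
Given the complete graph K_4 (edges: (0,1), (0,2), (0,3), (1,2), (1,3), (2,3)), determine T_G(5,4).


T(K_4; x,y) = x^3 + 3x^2 + 4xy + 2x + y^3 + 3y^2 + 2y.
Substituting x=5, y=4:
= 125 + 75 + 80 + 10 + 64 + 48 + 8
= 410.

410


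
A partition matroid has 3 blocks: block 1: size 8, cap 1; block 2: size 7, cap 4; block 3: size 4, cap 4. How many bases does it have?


A basis picks exactly ci elements from block i.
Number of bases = product of C(|Si|, ci).
= C(8,1) * C(7,4) * C(4,4)
= 8 * 35 * 1
= 280.

280


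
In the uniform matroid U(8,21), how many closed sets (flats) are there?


Flats of U(8,21): every subset of size < 8 is a flat, plus E itself.
Count = C(21,0) + C(21,1) + C(21,2) + C(21,3) + C(21,4) + C(21,5) + C(21,6) + C(21,7) + 1
     = 1 + 21 + 210 + 1330 + 5985 + 20349 + 54264 + 116280 + 1
     = 198441.

198441


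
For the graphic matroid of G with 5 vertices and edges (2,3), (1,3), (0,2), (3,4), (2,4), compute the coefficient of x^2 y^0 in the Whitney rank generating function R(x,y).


R(x,y) = sum over A in 2^E of x^(r(E)-r(A)) * y^(|A|-r(A)).
G has 5 vertices, 5 edges. r(E) = 4.
Enumerate all 2^5 = 32 subsets.
Count subsets with r(E)-r(A)=2 and |A|-r(A)=0: 10.

10


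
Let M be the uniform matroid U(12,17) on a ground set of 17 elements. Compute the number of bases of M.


Bases of U(12,17) are all 12-element subsets of the 17-element ground set.
Number of bases = C(17,12).
C(17,12) = 6188.

6188


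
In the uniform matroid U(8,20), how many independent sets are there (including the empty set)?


Independent sets of U(8,20) are all subsets of size <= 8.
Count = C(20,0) + C(20,1) + C(20,2) + C(20,3) + C(20,4) + C(20,5) + C(20,6) + C(20,7) + C(20,8)
     = 1 + 20 + 190 + 1140 + 4845 + 15504 + 38760 + 77520 + 125970
     = 263950.

263950


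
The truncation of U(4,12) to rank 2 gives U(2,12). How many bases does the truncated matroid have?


Truncating U(4,12) to rank 2 gives U(2,12).
Bases of U(2,12) are all 2-element subsets of 12 elements.
Number of bases = C(12,2) = 12! / (2! * 10!) = 66.

66


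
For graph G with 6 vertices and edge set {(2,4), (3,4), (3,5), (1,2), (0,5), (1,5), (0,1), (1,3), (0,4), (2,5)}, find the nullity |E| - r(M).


Cycle rank (nullity) = |E| - r(M) = |E| - (|V| - c).
|E| = 10, |V| = 6, c = 1.
Nullity = 10 - (6 - 1) = 10 - 5 = 5.

5


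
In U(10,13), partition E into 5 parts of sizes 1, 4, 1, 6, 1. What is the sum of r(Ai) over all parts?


r(Ai) = min(|Ai|, 10) for each part.
Sum = min(1,10) + min(4,10) + min(1,10) + min(6,10) + min(1,10)
    = 1 + 4 + 1 + 6 + 1
    = 13.

13


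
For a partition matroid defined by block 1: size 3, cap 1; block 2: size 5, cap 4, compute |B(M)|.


A basis picks exactly ci elements from block i.
Number of bases = product of C(|Si|, ci).
= C(3,1) * C(5,4)
= 3 * 5
= 15.

15


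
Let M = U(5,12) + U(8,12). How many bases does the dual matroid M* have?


(M1+M2)* = M1* + M2*.
M1* = U(7,12), bases: C(12,7) = 792.
M2* = U(4,12), bases: C(12,4) = 495.
|B(M*)| = 792 * 495 = 392040.

392040


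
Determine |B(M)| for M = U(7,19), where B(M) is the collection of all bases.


Bases of U(7,19) are all 7-element subsets of the 19-element ground set.
Number of bases = C(19,7).
C(19,7) = 50388.

50388


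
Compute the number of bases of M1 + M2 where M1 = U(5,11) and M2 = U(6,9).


Bases of a direct sum M1 + M2: |B| = |B(M1)| * |B(M2)|.
|B(U(5,11))| = C(11,5) = 462.
|B(U(6,9))| = C(9,6) = 84.
Total bases = 462 * 84 = 38808.

38808


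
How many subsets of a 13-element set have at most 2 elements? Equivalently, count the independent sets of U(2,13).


Independent sets of U(2,13) are all subsets of size <= 2.
Count = C(13,0) + C(13,1) + C(13,2)
     = 1 + 13 + 78
     = 92.

92


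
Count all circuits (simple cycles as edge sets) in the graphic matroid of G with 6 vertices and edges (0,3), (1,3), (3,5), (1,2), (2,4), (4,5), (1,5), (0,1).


A circuit in a graphic matroid = edge set of a simple cycle.
G has 6 vertices and 8 edges.
Enumerating all minimal edge subsets forming cycles...
Total circuits found: 6.

6


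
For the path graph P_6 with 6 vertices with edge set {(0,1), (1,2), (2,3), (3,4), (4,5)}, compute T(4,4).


A path on 6 vertices is a tree with 5 edges.
T(x,y) = x^(5) for any tree.
T(4,4) = 4^5 = 1024.

1024


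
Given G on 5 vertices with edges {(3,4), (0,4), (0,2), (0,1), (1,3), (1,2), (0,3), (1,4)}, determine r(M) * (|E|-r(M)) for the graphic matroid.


r(M) = |V| - c = 5 - 1 = 4.
nullity = |E| - r(M) = 8 - 4 = 4.
Product = 4 * 4 = 16.

16


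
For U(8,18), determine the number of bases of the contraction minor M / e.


Contracting e from U(8,18) gives U(7,17).
Bases of U(7,17) = (17 choose 7) = 19448.

19448


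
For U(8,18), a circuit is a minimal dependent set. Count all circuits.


In U(8,18), circuits are the (9)-element subsets.
Any set of 9 elements is dependent, and removing any one element gives
an independent set of size 8, so it is a minimal dependent set.
Number of circuits = C(18,9) = 48620.

48620


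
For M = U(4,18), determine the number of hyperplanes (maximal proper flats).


Hyperplanes of U(4,18) are flats of rank 3.
In a uniform matroid, these are exactly the (3)-element subsets.
Count = C(18,3) = 18! / (3! * 15!) = 816.

816


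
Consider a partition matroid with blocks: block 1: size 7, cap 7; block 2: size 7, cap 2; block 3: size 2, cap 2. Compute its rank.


Rank of a partition matroid = sum of min(|Si|, ci) for each block.
= min(7,7) + min(7,2) + min(2,2)
= 7 + 2 + 2
= 11.

11


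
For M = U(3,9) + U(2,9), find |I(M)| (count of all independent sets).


For a direct sum, |I(M1+M2)| = |I(M1)| * |I(M2)|.
|I(U(3,9))| = sum C(9,k) for k=0..3 = 130.
|I(U(2,9))| = sum C(9,k) for k=0..2 = 46.
Total = 130 * 46 = 5980.

5980


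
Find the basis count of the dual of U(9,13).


The dual of U(r,n) is U(n-r, n) = U(4,13).
Bases of U(4,13) are all (4)-element subsets.
|B(M*)| = C(13,4) = 13! / (4! * 9!) = 715.

715


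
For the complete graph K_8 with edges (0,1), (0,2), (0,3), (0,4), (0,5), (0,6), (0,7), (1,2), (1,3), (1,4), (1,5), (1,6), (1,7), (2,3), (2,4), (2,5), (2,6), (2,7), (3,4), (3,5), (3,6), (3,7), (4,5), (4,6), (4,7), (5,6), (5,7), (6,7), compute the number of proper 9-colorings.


P(K_8, k) = k(k-1)(k-2)...(k-7).
P(9) = (9) * (8) * (7) * (6) * (5) * (4) * (3) * (2) = 362880.

362880


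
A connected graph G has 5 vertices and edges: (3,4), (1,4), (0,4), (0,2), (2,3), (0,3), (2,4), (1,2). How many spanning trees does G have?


By Kirchhoff's matrix tree theorem, the number of spanning trees equals
the determinant of any cofactor of the Laplacian matrix L.
G has 5 vertices and 8 edges.
Computing the (4 x 4) cofactor determinant gives 40.

40


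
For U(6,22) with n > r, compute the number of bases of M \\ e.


Deleting e from U(6,22) gives U(6,21) since n > r.
Bases of U(6,21) = (21 choose 6) = 54264.

54264


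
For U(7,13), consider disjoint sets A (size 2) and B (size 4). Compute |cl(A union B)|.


|A union B| = 2 + 4 = 6 (disjoint).
In U(7,13), cl(S) = S if |S| < 7, else cl(S) = E.
Since 6 < 7, cl(A union B) = A union B.
|cl(A union B)| = 6.

6


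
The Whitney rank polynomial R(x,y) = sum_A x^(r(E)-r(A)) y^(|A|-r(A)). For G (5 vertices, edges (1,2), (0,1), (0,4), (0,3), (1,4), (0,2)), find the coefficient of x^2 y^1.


R(x,y) = sum over A in 2^E of x^(r(E)-r(A)) * y^(|A|-r(A)).
G has 5 vertices, 6 edges. r(E) = 4.
Enumerate all 2^6 = 64 subsets.
Count subsets with r(E)-r(A)=2 and |A|-r(A)=1: 2.

2


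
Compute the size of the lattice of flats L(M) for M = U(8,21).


Flats of U(8,21): every subset of size < 8 is a flat, plus E itself.
Count = (21 choose 0) + (21 choose 1) + (21 choose 2) + (21 choose 3) + (21 choose 4) + (21 choose 5) + (21 choose 6) + (21 choose 7) + 1
     = 1 + 21 + 210 + 1330 + 5985 + 20349 + 54264 + 116280 + 1
     = 198441.

198441


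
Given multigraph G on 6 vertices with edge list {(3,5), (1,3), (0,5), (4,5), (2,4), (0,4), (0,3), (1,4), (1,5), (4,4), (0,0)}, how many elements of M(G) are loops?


In a graphic matroid, a loop is a self-loop edge (u,u) with rank 0.
Examining all 11 edges for self-loops...
Self-loops found: (4,4), (0,0)
Number of loops = 2.

2


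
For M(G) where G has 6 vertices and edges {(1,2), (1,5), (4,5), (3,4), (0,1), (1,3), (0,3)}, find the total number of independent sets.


An independent set in a graphic matroid is an acyclic edge subset.
G has 6 vertices and 7 edges.
Enumerate all 2^7 = 128 subsets, checking for acyclicity.
Total independent sets = 104.

104


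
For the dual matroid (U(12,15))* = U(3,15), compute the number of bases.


The dual of U(r,n) is U(n-r, n) = U(3,15).
Bases of U(3,15) are all (3)-element subsets.
|B(M*)| = (15 choose 3) = 455.

455


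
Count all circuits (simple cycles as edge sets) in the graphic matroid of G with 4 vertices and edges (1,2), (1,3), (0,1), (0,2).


A circuit in a graphic matroid = edge set of a simple cycle.
G has 4 vertices and 4 edges.
Enumerating all minimal edge subsets forming cycles...
Total circuits found: 1.

1


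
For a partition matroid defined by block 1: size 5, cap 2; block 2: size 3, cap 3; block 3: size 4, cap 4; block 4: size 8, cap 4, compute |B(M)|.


A basis picks exactly ci elements from block i.
Number of bases = product of C(|Si|, ci).
= C(5,2) * C(3,3) * C(4,4) * C(8,4)
= 10 * 1 * 1 * 70
= 700.

700


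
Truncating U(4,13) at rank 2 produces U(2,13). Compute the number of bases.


Truncating U(4,13) to rank 2 gives U(2,13).
Bases of U(2,13) are all 2-element subsets of 13 elements.
Number of bases = C(13,2) = 13! / (2! * 11!) = 78.

78


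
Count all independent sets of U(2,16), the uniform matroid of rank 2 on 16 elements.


Independent sets of U(2,16) are all subsets of size <= 2.
Count = (16 choose 0) + (16 choose 1) + (16 choose 2)
     = 1 + 16 + 120
     = 137.

137


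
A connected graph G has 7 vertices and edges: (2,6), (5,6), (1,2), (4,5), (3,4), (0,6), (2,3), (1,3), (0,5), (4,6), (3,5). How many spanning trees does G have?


By Kirchhoff's matrix tree theorem, the number of spanning trees equals
the determinant of any cofactor of the Laplacian matrix L.
G has 7 vertices and 11 edges.
Computing the (6 x 6) cofactor determinant gives 162.

162


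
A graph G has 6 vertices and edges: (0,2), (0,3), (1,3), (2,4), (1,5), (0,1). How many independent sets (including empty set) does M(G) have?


An independent set in a graphic matroid is an acyclic edge subset.
G has 6 vertices and 6 edges.
Enumerate all 2^6 = 64 subsets, checking for acyclicity.
Total independent sets = 56.

56


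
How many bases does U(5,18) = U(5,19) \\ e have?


Deleting e from U(5,19) gives U(5,18) since n > r.
Bases of U(5,18) = C(18,5) = 18! / (5! * 13!) = 8568.

8568


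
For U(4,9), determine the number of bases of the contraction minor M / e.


Contracting e from U(4,9) gives U(3,8).
Bases of U(3,8) = C(8,3) = (8 * 7 * 6) / (1 * 2 * 3) = 56.

56


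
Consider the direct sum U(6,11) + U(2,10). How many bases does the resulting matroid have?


Bases of a direct sum M1 + M2: |B| = |B(M1)| * |B(M2)|.
|B(U(6,11))| = C(11,6) = 462.
|B(U(2,10))| = C(10,2) = 45.
Total bases = 462 * 45 = 20790.

20790


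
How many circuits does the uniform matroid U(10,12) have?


In U(10,12), circuits are the (11)-element subsets.
Any set of 11 elements is dependent, and removing any one element gives
an independent set of size 10, so it is a minimal dependent set.
Number of circuits = C(12,11) = 12! / (11! * 1!) = 12.

12


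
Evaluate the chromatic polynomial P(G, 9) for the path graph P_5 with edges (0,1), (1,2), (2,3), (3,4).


P(P_5, k) = k * (k-1)^(4).
P(9) = 9 * 8^4 = 9 * 4096 = 36864.

36864


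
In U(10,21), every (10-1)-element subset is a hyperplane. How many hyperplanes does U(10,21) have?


Hyperplanes of U(10,21) are flats of rank 9.
In a uniform matroid, these are exactly the (9)-element subsets.
Count = C(21,9) = 293930.

293930


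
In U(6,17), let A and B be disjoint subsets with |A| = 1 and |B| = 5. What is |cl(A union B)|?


|A union B| = 1 + 5 = 6 (disjoint).
In U(6,17), cl(S) = S if |S| < 6, else cl(S) = E.
Since 6 >= 6, cl(A union B) = E.
|cl(A union B)| = 17.

17


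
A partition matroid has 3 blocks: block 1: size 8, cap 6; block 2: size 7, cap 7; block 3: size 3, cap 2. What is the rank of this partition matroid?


Rank of a partition matroid = sum of min(|Si|, ci) for each block.
= min(8,6) + min(7,7) + min(3,2)
= 6 + 7 + 2
= 15.

15


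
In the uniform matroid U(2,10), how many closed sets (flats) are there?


Flats of U(2,10): every subset of size < 2 is a flat, plus E itself.
Count = C(10,0) + C(10,1) + 1
     = 1 + 10 + 1
     = 12.

12


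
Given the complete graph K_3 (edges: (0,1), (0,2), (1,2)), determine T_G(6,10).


T(K_3; x,y) = x^2 + x + y.
T(6,10) = 36 + 6 + 10 = 52.

52


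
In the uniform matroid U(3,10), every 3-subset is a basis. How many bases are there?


Bases of U(3,10) are all 3-element subsets of the 10-element ground set.
Number of bases = C(10,3).
C(10,3) = 10! / (3! * 7!) = 120.

120


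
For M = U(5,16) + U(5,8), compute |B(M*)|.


(M1+M2)* = M1* + M2*.
M1* = U(11,16), bases: C(16,11) = 4368.
M2* = U(3,8), bases: C(8,3) = 56.
|B(M*)| = 4368 * 56 = 244608.

244608


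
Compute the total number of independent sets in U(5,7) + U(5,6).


For a direct sum, |I(M1+M2)| = |I(M1)| * |I(M2)|.
|I(U(5,7))| = sum C(7,k) for k=0..5 = 120.
|I(U(5,6))| = sum C(6,k) for k=0..5 = 63.
Total = 120 * 63 = 7560.

7560


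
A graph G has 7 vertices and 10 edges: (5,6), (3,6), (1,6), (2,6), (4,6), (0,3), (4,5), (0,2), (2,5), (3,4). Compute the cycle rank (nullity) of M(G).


Cycle rank (nullity) = |E| - r(M) = |E| - (|V| - c).
|E| = 10, |V| = 7, c = 1.
Nullity = 10 - (7 - 1) = 10 - 6 = 4.

4


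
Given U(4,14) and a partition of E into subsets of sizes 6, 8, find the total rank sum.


r(Ai) = min(|Ai|, 4) for each part.
Sum = min(6,4) + min(8,4)
    = 4 + 4
    = 8.

8


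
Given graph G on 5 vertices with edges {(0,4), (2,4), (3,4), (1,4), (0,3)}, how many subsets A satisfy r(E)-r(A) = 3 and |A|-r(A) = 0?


R(x,y) = sum over A in 2^E of x^(r(E)-r(A)) * y^(|A|-r(A)).
G has 5 vertices, 5 edges. r(E) = 4.
Enumerate all 2^5 = 32 subsets.
Count subsets with r(E)-r(A)=3 and |A|-r(A)=0: 5.

5


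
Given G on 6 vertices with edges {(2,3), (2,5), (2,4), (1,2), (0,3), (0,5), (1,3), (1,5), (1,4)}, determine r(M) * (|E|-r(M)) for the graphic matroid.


r(M) = |V| - c = 6 - 1 = 5.
nullity = |E| - r(M) = 9 - 5 = 4.
Product = 5 * 4 = 20.

20


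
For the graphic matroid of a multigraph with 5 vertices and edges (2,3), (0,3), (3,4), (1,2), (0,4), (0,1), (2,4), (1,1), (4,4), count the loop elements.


In a graphic matroid, a loop is a self-loop edge (u,u) with rank 0.
Examining all 9 edges for self-loops...
Self-loops found: (1,1), (4,4)
Number of loops = 2.

2


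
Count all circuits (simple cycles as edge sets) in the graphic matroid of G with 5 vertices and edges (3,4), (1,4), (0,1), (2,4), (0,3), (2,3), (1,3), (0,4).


A circuit in a graphic matroid = edge set of a simple cycle.
G has 5 vertices and 8 edges.
Enumerating all minimal edge subsets forming cycles...
Total circuits found: 12.

12


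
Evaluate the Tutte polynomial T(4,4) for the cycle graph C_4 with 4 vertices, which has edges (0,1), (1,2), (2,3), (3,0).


T(C_4; x,y) = x + x^2 + ... + x^(3) + y.
T(4,4) = 4^1 + 4^2 + 4^3 + 4
= 4 + 16 + 64 + 4
= 88.

88


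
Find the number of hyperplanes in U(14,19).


Hyperplanes of U(14,19) are flats of rank 13.
In a uniform matroid, these are exactly the (13)-element subsets.
Count = C(19,13) = 27132.

27132


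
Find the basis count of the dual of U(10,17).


The dual of U(r,n) is U(n-r, n) = U(7,17).
Bases of U(7,17) are all (7)-element subsets.
|B(M*)| = C(17,7) = 19448.

19448


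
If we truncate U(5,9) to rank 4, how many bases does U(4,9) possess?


Truncating U(5,9) to rank 4 gives U(4,9).
Bases of U(4,9) are all 4-element subsets of 9 elements.
Number of bases = (9 choose 4) = 126.

126


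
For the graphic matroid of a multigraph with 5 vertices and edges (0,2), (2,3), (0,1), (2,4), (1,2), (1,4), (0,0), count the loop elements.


In a graphic matroid, a loop is a self-loop edge (u,u) with rank 0.
Examining all 7 edges for self-loops...
Self-loops found: (0,0)
Number of loops = 1.

1


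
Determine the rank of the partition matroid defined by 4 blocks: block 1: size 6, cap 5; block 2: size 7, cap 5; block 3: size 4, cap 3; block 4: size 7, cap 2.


Rank of a partition matroid = sum of min(|Si|, ci) for each block.
= min(6,5) + min(7,5) + min(4,3) + min(7,2)
= 5 + 5 + 3 + 2
= 15.

15


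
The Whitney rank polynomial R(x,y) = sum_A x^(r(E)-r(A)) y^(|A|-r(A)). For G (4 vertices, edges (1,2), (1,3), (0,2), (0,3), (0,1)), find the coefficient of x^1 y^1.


R(x,y) = sum over A in 2^E of x^(r(E)-r(A)) * y^(|A|-r(A)).
G has 4 vertices, 5 edges. r(E) = 3.
Enumerate all 2^5 = 32 subsets.
Count subsets with r(E)-r(A)=1 and |A|-r(A)=1: 2.

2


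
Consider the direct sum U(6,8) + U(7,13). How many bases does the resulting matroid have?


Bases of a direct sum M1 + M2: |B| = |B(M1)| * |B(M2)|.
|B(U(6,8))| = C(8,6) = 28.
|B(U(7,13))| = C(13,7) = 1716.
Total bases = 28 * 1716 = 48048.

48048


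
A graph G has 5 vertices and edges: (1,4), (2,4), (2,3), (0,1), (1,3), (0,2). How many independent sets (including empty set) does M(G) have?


An independent set in a graphic matroid is an acyclic edge subset.
G has 5 vertices and 6 edges.
Enumerate all 2^6 = 64 subsets, checking for acyclicity.
Total independent sets = 54.

54


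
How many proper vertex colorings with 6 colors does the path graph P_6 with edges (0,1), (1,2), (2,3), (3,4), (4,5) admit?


P(P_6, k) = k * (k-1)^(5).
P(6) = 6 * 5^5 = 6 * 3125 = 18750.

18750


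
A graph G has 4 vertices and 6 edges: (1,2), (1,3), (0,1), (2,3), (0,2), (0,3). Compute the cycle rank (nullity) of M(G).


Cycle rank (nullity) = |E| - r(M) = |E| - (|V| - c).
|E| = 6, |V| = 4, c = 1.
Nullity = 6 - (4 - 1) = 6 - 3 = 3.

3


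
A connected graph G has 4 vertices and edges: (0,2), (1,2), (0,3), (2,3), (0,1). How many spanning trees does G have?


By Kirchhoff's matrix tree theorem, the number of spanning trees equals
the determinant of any cofactor of the Laplacian matrix L.
G has 4 vertices and 5 edges.
Computing the (3 x 3) cofactor determinant gives 8.

8


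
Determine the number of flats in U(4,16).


Flats of U(4,16): every subset of size < 4 is a flat, plus E itself.
Count = (16 choose 0) + (16 choose 1) + (16 choose 2) + (16 choose 3) + 1
     = 1 + 16 + 120 + 560 + 1
     = 698.

698


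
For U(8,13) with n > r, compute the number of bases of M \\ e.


Deleting e from U(8,13) gives U(8,12) since n > r.
Bases of U(8,12) = C(12,8) = 12! / (8! * 4!) = 495.

495


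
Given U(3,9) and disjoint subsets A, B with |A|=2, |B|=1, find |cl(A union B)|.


|A union B| = 2 + 1 = 3 (disjoint).
In U(3,9), cl(S) = S if |S| < 3, else cl(S) = E.
Since 3 >= 3, cl(A union B) = E.
|cl(A union B)| = 9.

9


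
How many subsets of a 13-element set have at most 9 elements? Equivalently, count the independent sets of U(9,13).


Independent sets of U(9,13) are all subsets of size <= 9.
Count = C(13,0) + C(13,1) + C(13,2) + C(13,3) + C(13,4) + C(13,5) + C(13,6) + C(13,7) + C(13,8) + C(13,9)
     = 1 + 13 + 78 + 286 + 715 + 1287 + 1716 + 1716 + 1287 + 715
     = 7814.

7814


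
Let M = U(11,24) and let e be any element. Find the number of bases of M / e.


Contracting e from U(11,24) gives U(10,23).
Bases of U(10,23) = C(23,10) = 1144066.

1144066


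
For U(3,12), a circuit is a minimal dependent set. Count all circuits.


In U(3,12), circuits are the (4)-element subsets.
Any set of 4 elements is dependent, and removing any one element gives
an independent set of size 3, so it is a minimal dependent set.
Number of circuits = C(12,4) = 12! / (4! * 8!) = 495.

495


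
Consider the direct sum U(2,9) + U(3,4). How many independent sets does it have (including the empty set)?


For a direct sum, |I(M1+M2)| = |I(M1)| * |I(M2)|.
|I(U(2,9))| = sum C(9,k) for k=0..2 = 46.
|I(U(3,4))| = sum C(4,k) for k=0..3 = 15.
Total = 46 * 15 = 690.

690


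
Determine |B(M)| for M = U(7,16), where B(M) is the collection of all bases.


Bases of U(7,16) are all 7-element subsets of the 16-element ground set.
Number of bases = C(16,7).
C(16,7) = 16! / (7! * 9!) = 11440.

11440


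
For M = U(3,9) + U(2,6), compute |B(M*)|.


(M1+M2)* = M1* + M2*.
M1* = U(6,9), bases: C(9,6) = 84.
M2* = U(4,6), bases: C(6,4) = 15.
|B(M*)| = 84 * 15 = 1260.

1260


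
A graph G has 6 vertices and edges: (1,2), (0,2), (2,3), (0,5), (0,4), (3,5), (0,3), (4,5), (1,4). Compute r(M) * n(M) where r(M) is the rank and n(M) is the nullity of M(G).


r(M) = |V| - c = 6 - 1 = 5.
nullity = |E| - r(M) = 9 - 5 = 4.
Product = 5 * 4 = 20.

20


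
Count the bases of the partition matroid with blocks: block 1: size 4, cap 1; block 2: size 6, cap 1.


A basis picks exactly ci elements from block i.
Number of bases = product of C(|Si|, ci).
= C(4,1) * C(6,1)
= 4 * 6
= 24.

24


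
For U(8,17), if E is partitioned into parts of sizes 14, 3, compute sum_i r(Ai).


r(Ai) = min(|Ai|, 8) for each part.
Sum = min(14,8) + min(3,8)
    = 8 + 3
    = 11.

11


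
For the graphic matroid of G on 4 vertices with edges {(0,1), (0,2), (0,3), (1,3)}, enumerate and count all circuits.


A circuit in a graphic matroid = edge set of a simple cycle.
G has 4 vertices and 4 edges.
Enumerating all minimal edge subsets forming cycles...
Total circuits found: 1.

1


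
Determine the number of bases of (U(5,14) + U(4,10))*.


(M1+M2)* = M1* + M2*.
M1* = U(9,14), bases: C(14,9) = 2002.
M2* = U(6,10), bases: C(10,6) = 210.
|B(M*)| = 2002 * 210 = 420420.

420420


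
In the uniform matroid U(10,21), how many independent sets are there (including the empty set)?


Independent sets of U(10,21) are all subsets of size <= 10.
Count = (21 choose 0) + (21 choose 1) + (21 choose 2) + (21 choose 3) + (21 choose 4) + (21 choose 5) + (21 choose 6) + (21 choose 7) + (21 choose 8) + (21 choose 9) + (21 choose 10)
     = 1 + 21 + 210 + 1330 + 5985 + 20349 + 54264 + 116280 + 203490 + 293930 + 352716
     = 1048576.

1048576


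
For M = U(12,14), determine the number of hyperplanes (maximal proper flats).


Hyperplanes of U(12,14) are flats of rank 11.
In a uniform matroid, these are exactly the (11)-element subsets.
Count = C(14,11) = 14! / (11! * 3!) = 364.

364


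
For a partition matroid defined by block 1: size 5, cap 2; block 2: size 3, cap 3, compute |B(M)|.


A basis picks exactly ci elements from block i.
Number of bases = product of C(|Si|, ci).
= C(5,2) * C(3,3)
= 10 * 1
= 10.

10


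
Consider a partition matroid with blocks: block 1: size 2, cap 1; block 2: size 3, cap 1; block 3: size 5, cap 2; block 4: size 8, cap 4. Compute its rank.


Rank of a partition matroid = sum of min(|Si|, ci) for each block.
= min(2,1) + min(3,1) + min(5,2) + min(8,4)
= 1 + 1 + 2 + 4
= 8.

8


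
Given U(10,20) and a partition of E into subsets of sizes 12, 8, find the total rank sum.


r(Ai) = min(|Ai|, 10) for each part.
Sum = min(12,10) + min(8,10)
    = 10 + 8
    = 18.

18


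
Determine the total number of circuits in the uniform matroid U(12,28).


In U(12,28), circuits are the (13)-element subsets.
Any set of 13 elements is dependent, and removing any one element gives
an independent set of size 12, so it is a minimal dependent set.
Number of circuits = C(28,13) = 37442160.

37442160


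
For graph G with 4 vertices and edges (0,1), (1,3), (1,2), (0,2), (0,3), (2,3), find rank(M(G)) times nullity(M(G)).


r(M) = |V| - c = 4 - 1 = 3.
nullity = |E| - r(M) = 6 - 3 = 3.
Product = 3 * 3 = 9.

9


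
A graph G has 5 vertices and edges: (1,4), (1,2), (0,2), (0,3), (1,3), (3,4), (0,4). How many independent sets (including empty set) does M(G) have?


An independent set in a graphic matroid is an acyclic edge subset.
G has 5 vertices and 7 edges.
Enumerate all 2^7 = 128 subsets, checking for acyclicity.
Total independent sets = 86.

86


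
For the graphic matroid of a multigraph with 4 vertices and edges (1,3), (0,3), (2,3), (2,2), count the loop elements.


In a graphic matroid, a loop is a self-loop edge (u,u) with rank 0.
Examining all 4 edges for self-loops...
Self-loops found: (2,2)
Number of loops = 1.

1


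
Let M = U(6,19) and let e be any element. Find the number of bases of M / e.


Contracting e from U(6,19) gives U(5,18).
Bases of U(5,18) = (18 choose 5) = 8568.

8568


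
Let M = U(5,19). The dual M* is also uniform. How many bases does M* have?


The dual of U(r,n) is U(n-r, n) = U(14,19).
Bases of U(14,19) are all (14)-element subsets.
|B(M*)| = C(19,14) = 19! / (14! * 5!) = 11628.

11628
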